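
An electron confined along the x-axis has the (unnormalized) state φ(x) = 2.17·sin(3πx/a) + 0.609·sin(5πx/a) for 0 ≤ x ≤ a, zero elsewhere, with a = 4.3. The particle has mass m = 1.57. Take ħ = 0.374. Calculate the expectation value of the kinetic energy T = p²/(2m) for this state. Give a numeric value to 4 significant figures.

0.2418

T = −(ħ²/2m) d²/dx², so ⟨T⟩ = −(ħ²/2m) ∫ φ*·φ'' dx / ∫|φ|² dx; with m = 1.57.
d²/dx² sin(jπx/a) = −(jπ/a)²·sin(jπx/a); on 0 ≤ x ≤ a, ∫sin²(jπx/a) dx = a/2 and ∫sin(jπx/a)·sin(lπx/a) dx = 0 for j ≠ l, so only diagonal terms survive in ∫|φ|² and ∫φ·φ″; ∫φ·φ′ dx = [φ²/2] between the walls = 0.
State is unnormalized: ∫|φ|² dx = 10.922, and ∫φ*·(−ħ²/2m · φ'') dx = 2.6406, so ⟨T⟩ = 2.6406 / 10.922.
⟨T⟩ = 0.24178.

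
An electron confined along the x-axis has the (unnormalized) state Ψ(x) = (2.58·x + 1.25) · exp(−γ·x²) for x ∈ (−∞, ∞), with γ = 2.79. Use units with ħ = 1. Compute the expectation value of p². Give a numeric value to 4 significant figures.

4.332

p² Ψ = −ħ² d²Ψ/dx²; ⟨p²⟩ = −ħ² ∫ Ψ*·Ψ'' dx / ∫|Ψ|² dx.
Expand each integrand as polynomial × e^(−2γx²) and use ∫x^(2j)·e^(−2γx²) dx = (2j−1)!!/(4γ)^j · √(π/(2γ)), odd powers → 0; here √(π/(2γ)) = 0.75034. Differentiate with the product rule, d/dx e^(−γx²) = −2γx·e^(−γx²).
State is unnormalized: ∫|Ψ|² dx = 1.6199, and ∫Ψ*·(−ħ² Ψ'') dx = 7.0169, so ⟨p²⟩ = 7.0169 / 1.6199.
⟨p²⟩ = 4.3316.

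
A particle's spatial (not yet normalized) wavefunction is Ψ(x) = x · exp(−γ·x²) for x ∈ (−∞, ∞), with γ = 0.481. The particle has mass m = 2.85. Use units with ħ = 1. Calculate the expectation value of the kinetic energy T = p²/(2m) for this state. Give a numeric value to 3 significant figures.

0.253

T = −(ħ²/2m) d²/dx², so ⟨T⟩ = −(ħ²/2m) ∫ Ψ*·Ψ'' dx / ∫|Ψ|² dx; with m = 2.85.
Expand each integrand as polynomial × e^(−2γx²) and use ∫x^(2j)·e^(−2γx²) dx = (2j−1)!!/(4γ)^j · √(π/(2γ)), odd powers → 0; here √(π/(2γ)) = 1.8071. Differentiate with the product rule, d/dx e^(−γx²) = −2γx·e^(−γx²).
State is unnormalized: ∫|Ψ|² dx = 0.93925, and ∫Ψ*·(−ħ²/2m · Ψ'') dx = 0.23778, so ⟨T⟩ = 0.23778 / 0.93925.
⟨T⟩ = 0.25316.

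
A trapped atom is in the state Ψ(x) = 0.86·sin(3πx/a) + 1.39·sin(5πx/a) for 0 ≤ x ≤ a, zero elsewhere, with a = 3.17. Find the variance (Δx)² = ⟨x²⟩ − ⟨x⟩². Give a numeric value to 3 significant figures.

1.23

Compute ⟨x⟩ and ⟨x²⟩ separately, then (Δx)² = ⟨x²⟩ − ⟨x⟩².
On 0 ≤ x ≤ a (j ≠ l): ∫sin²(jπx/a) dx = a/2, ∫sin(jπx/a)·sin(lπx/a) dx = 0; diagonal moments ∫x·sin²(jπx/a) dx = a²/4, ∫x²·sin²(jπx/a) dx = a³·(1/6 − 1/(4j²π²)); cross terms ∫x·sin(jπx/a)·sin(lπx/a) dx = 0 for j + l even and −4jla²/(π²(j² − l²)²) for j + l odd, ∫x²·sin(jπx/a)·sin(lπx/a) dx = (−1)^(j+l)·4jla³/(π²(j² − l²)²); higher powers the same way via product-to-sum and parts.
Normalization: ∫|Ψ|² dx = 4.2346.
⟨x⟩ = 1.5850 and ⟨x²⟩ = 3.7463.
(Δx)² = 3.7463 − (1.5850)² = 1.2341.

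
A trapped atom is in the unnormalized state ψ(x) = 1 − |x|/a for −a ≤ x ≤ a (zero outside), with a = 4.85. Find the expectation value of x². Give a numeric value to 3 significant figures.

2.35

⟨x²⟩ = ∫ x²·|ψ|² dx / ∫|ψ|² dx (integrals over the domain).
ψ is even, so ∫ over [−a, a] = 2∫₀ᵃ with ψ = 1 − x/a there: ∫₀ᵃ (1 − x/a)² dx = a/3, ∫₀ᵃ x²(1 − x/a)² dx = a³/30, ∫₀ᵃ x⁴(1 − x/a)² dx = a⁵/105.
State is unnormalized: ∫|ψ|² dx = 3.2333, and ∫ψ*·x²·ψ dx = 7.6056, so ⟨x²⟩ = 7.6056 / 3.2333.
⟨x²⟩ = 2.3523.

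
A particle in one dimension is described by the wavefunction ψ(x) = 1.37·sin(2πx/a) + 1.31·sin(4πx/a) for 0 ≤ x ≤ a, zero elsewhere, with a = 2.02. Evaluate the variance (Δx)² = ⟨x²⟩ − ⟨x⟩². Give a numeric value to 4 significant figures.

0.4904

Compute ⟨x⟩ and ⟨x²⟩ separately, then (Δx)² = ⟨x²⟩ − ⟨x⟩².
On 0 ≤ x ≤ a (j ≠ l): ∫sin²(jπx/a) dx = a/2, ∫sin(jπx/a)·sin(lπx/a) dx = 0; diagonal moments ∫x·sin²(jπx/a) dx = a²/4, ∫x²·sin²(jπx/a) dx = a³·(1/6 − 1/(4j²π²)); cross terms ∫x·sin(jπx/a)·sin(lπx/a) dx = 0 for j + l even and −4jla²/(π²(j² − l²)²) for j + l odd, ∫x²·sin(jπx/a)·sin(lπx/a) dx = (−1)^(j+l)·4jla³/(π²(j² − l²)²); higher powers the same way via product-to-sum and parts.
Normalization: ∫|ψ|² dx = 3.6289.
⟨x⟩ = 1.0100 and ⟨x²⟩ = 1.5105.
(Δx)² = 1.5105 − (1.0100)² = 0.49043.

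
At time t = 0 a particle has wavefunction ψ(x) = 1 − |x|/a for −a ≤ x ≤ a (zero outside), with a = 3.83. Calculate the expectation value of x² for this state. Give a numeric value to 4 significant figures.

1.467

⟨x²⟩ = ∫ x²·|ψ|² dx / ∫|ψ|² dx (integrals over the domain).
ψ is even, so ∫ over [−a, a] = 2∫₀ᵃ with ψ = 1 − x/a there: ∫₀ᵃ (1 − x/a)² dx = a/3, ∫₀ᵃ x²(1 − x/a)² dx = a³/30, ∫₀ᵃ x⁴(1 − x/a)² dx = a⁵/105.
State is unnormalized: ∫|ψ|² dx = 2.5533, and ∫ψ*·x²·ψ dx = 3.7455, so ⟨x²⟩ = 3.7455 / 2.5533.
⟨x²⟩ = 1.4669.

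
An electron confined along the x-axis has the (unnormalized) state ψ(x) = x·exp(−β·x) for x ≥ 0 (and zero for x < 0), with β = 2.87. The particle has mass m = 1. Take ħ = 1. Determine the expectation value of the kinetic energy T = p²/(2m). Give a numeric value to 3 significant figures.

4.12

T = −(ħ²/2m) d²/dx², so ⟨T⟩ = −(ħ²/2m) ∫ ψ*·ψ'' dx / ∫|ψ|² dx; with m = 1.
Differentiate x·exp(−β·x) with the product rule; every integrand then reduces to terms xʲ·e^(−2βx) on [0, ∞), with ∫₀^∞ xʲ·e^(−2βx) dx = j!/(2β)^(j+1).
State is unnormalized: ∫|ψ|² dx = 0.010575, and ∫ψ*·(−ħ²/2m · ψ'') dx = 0.043554, so ⟨T⟩ = 0.043554 / 0.010575.
⟨T⟩ = 4.1185.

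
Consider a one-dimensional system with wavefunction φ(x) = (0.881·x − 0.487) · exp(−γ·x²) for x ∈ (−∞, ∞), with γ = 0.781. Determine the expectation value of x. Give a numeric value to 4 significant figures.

-0.5656

⟨x⟩ = ∫ x·|φ|² dx / ∫|φ|² dx (integrals over the domain).
Expand each integrand as polynomial × e^(−2γx²) and use ∫x^(2j)·e^(−2γx²) dx = (2j−1)!!/(4γ)^j · √(π/(2γ)), odd powers → 0; here √(π/(2γ)) = 1.4182.
State is unnormalized: ∫|φ|² dx = 0.68870, and ∫φ*·x·φ dx = -0.38955, so ⟨x⟩ = -0.38955 / 0.68870.
⟨x⟩ = -0.56562.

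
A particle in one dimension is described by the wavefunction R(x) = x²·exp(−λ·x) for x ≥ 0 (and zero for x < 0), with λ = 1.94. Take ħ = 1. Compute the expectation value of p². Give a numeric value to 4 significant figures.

p² R = −ħ² d²R/dx²; ⟨p²⟩ = −ħ² ∫ R*·R'' dx / ∫|R|² dx.
Differentiate x²·exp(−λ·x) with the product rule; every integrand then reduces to terms xʲ·e^(−2λx) on [0, ∞), with ∫₀^∞ xʲ·e^(−2λx) dx = j!/(2λ)^(j+1).
State is unnormalized: ∫|R|² dx = 0.027293, and ∫R*·(−ħ² R'') dx = 0.034240, so ⟨p²⟩ = 0.034240 / 0.027293.
⟨p²⟩ = 1.2545.

1.255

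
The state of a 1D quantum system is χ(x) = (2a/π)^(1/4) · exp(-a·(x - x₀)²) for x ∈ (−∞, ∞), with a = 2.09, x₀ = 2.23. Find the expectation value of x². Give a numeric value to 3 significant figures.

5.09

⟨x²⟩ = ∫ x²·|χ|² dx (integrals over the domain).
Gaussian moments (u = x − x₀): ∫u^(2j)·e^(−2au²) du = (2j−1)!!/(4a)^j · √(π/(2a)), odd powers integrate to 0; here √(π/(2a)) = 0.86694.
⟨x²⟩ = 5.0925.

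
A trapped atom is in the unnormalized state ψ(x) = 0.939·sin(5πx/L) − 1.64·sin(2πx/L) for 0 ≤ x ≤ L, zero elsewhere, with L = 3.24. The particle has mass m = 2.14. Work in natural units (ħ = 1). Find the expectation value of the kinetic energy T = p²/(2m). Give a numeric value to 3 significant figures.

T = −(ħ²/2m) d²/dx², so ⟨T⟩ = −(ħ²/2m) ∫ ψ*·ψ'' dx / ∫|ψ|² dx; with m = 2.14.
d²/dx² sin(jπx/L) = −(jπ/L)²·sin(jπx/L); on 0 ≤ x ≤ L, ∫sin²(jπx/L) dx = L/2 and ∫sin(jπx/L)·sin(lπx/L) dx = 0 for j ≠ l, so only diagonal terms survive in ∫|ψ|² and ∫ψ·ψ″; ∫ψ·ψ′ dx = [ψ²/2] between the walls = 0.
State is unnormalized: ∫|ψ|² dx = 5.7855, and ∫ψ*·(−ħ²/2m · ψ'') dx = 11.673, so ⟨T⟩ = 11.673 / 5.7855.
⟨T⟩ = 2.0176.

2.02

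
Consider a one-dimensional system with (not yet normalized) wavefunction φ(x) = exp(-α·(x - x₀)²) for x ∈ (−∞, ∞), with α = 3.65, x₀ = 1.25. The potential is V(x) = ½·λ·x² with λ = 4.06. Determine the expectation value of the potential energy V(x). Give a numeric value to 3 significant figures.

⟨V⟩ = ∫ V(x)·|φ|² dx / ∫|φ|² dx.
Gaussian moments (u = x − x₀): ∫u^(2j)·e^(−2αu²) du = (2j−1)!!/(4α)^j · √(π/(2α)), odd powers integrate to 0; here √(π/(2α)) = 0.65601.
State is unnormalized: ∫|φ|² dx = 0.65601, and ∫φ*·V(x)·φ dx = 2.1720, so ⟨V⟩ = 2.1720 / 0.65601.
⟨V⟩ = 3.3109.

3.31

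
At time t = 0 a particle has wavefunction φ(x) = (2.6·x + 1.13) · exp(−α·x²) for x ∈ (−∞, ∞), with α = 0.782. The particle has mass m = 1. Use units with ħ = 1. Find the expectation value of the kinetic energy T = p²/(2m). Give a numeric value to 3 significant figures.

T = −(ħ²/2m) d²/dx², so ⟨T⟩ = −(ħ²/2m) ∫ φ*·φ'' dx / ∫|φ|² dx; with m = 1.
Expand each integrand as polynomial × e^(−2αx²) and use ∫x^(2j)·e^(−2αx²) dx = (2j−1)!!/(4α)^j · √(π/(2α)), odd powers → 0; here √(π/(2α)) = 1.4173. Differentiate with the product rule, d/dx e^(−αx²) = −2αx·e^(−αx²).
State is unnormalized: ∫|φ|² dx = 4.8727, and ∫φ*·(−ħ²/2m · φ'') dx = 4.3004, so ⟨T⟩ = 4.3004 / 4.8727.
⟨T⟩ = 0.88256.

0.883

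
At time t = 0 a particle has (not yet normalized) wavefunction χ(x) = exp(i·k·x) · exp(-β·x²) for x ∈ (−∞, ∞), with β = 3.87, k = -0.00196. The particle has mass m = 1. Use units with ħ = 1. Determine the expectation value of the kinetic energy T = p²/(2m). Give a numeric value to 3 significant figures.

1.94

T = −(ħ²/2m) d²/dx², so ⟨T⟩ = −(ħ²/2m) ∫ χ*·χ'' dx / ∫|χ|² dx; with m = 1.
Gaussian moments: ∫x^(2j)·e^(−2βx²) dx = (2j−1)!!/(4β)^j · √(π/(2β)), odd powers integrate to 0; here √(π/(2β)) = 0.63710. Derivatives: χ′ = (ik − 2βx)·χ, χ″ = ((ik − 2βx)² − 2β)·χ; the odd-in-x pieces drop out.
State is unnormalized: ∫|χ|² dx = 0.63710, and ∫χ*·(−ħ²/2m · χ'') dx = 1.2328, so ⟨T⟩ = 1.2328 / 0.63710.
⟨T⟩ = 1.9350.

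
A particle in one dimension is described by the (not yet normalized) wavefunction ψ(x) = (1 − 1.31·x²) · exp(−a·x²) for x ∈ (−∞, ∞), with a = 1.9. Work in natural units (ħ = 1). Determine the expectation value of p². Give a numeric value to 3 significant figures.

3.96

p² ψ = −ħ² d²ψ/dx²; ⟨p²⟩ = −ħ² ∫ ψ*·ψ'' dx / ∫|ψ|² dx.
Expand each integrand as polynomial × e^(−2ax²) and use ∫x^(2j)·e^(−2ax²) dx = (2j−1)!!/(4a)^j · √(π/(2a)), odd powers → 0; here √(π/(2a)) = 0.90925. Differentiate with the product rule, d/dx e^(−ax²) = −2ax·e^(−ax²).
State is unnormalized: ∫|ψ|² dx = 0.67684, and ∫ψ*·(−ħ² ψ'') dx = 2.6824, so ⟨p²⟩ = 2.6824 / 0.67684.
⟨p²⟩ = 3.9632.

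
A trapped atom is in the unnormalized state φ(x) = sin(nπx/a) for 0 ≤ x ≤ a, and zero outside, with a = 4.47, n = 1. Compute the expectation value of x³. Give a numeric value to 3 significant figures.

⟨x³⟩ = ∫ x³·|φ|² dx / ∫|φ|² dx (integrals over the domain).
With sin²θ = (1 − cos2θ)/2 on 0 ≤ x ≤ a: ∫sin²(nπx/a) dx = a/2, ∫x·sin²(nπx/a) dx = a²/4, ∫x²·sin²(nπx/a) dx = a³·(1/6 − 1/(4n²π²)); higher powers xᵏ the same way, integrating xᵏ·cos(2nπx/a) by parts.
State is unnormalized: ∫|φ|² dx = 2.2350, and ∫φ*·x³·φ dx = 34.735, so ⟨x³⟩ = 34.735 / 2.2350.
⟨x³⟩ = 15.542.

15.5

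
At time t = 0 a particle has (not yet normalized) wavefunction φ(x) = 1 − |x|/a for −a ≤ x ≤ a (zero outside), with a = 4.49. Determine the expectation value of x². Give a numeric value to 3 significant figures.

⟨x²⟩ = ∫ x²·|φ|² dx / ∫|φ|² dx (integrals over the domain).
φ is even, so ∫ over [−a, a] = 2∫₀ᵃ with φ = 1 − x/a there: ∫₀ᵃ (1 − x/a)² dx = a/3, ∫₀ᵃ x²(1 − x/a)² dx = a³/30, ∫₀ᵃ x⁴(1 − x/a)² dx = a⁵/105.
State is unnormalized: ∫|φ|² dx = 2.9933, and ∫φ*·x²·φ dx = 6.0346, so ⟨x²⟩ = 6.0346 / 2.9933.
⟨x²⟩ = 2.0160.

2.02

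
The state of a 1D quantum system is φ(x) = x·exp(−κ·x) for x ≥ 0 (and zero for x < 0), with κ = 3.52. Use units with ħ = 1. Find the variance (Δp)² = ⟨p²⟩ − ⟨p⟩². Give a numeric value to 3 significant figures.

12.4

Compute ⟨p⟩ and ⟨p²⟩ separately; (Δp)² = ⟨p²⟩ − ⟨p⟩².
Differentiate x·exp(−κ·x) with the product rule; every integrand then reduces to terms xʲ·e^(−2κx) on [0, ∞), with ∫₀^∞ xʲ·e^(−2κx) dx = j!/(2κ)^(j+1).
Normalization: ∫|φ|² dx = 0.0057321.
⟨p⟩ = 0.0000 and ⟨p²⟩ = 12.390.
(Δp)² = 12.390 − (0.0000)² = 12.390.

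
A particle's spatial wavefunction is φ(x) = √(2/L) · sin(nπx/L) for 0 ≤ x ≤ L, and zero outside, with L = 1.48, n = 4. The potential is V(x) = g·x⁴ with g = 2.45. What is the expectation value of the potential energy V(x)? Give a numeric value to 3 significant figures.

⟨V⟩ = ∫ V(x)·|φ|² dx.
With sin²θ = (1 − cos2θ)/2 on 0 ≤ x ≤ L: ∫sin²(nπx/L) dx = L/2, ∫x·sin²(nπx/L) dx = L²/4, ∫x²·sin²(nπx/L) dx = L³·(1/6 − 1/(4n²π²)); higher powers xᵏ the same way, integrating xᵏ·cos(2nπx/L) by parts.
⟨V⟩ = 2.2772.

2.28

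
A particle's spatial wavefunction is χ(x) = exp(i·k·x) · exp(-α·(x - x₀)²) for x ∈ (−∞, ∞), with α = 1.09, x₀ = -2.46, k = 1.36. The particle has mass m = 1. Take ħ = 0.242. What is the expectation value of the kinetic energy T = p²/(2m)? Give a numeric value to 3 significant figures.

T = −(ħ²/2m) d²/dx², so ⟨T⟩ = −(ħ²/2m) ∫ χ*·χ'' dx / ∫|χ|² dx; with m = 1.
Gaussian moments (u = x − x₀): ∫u^(2j)·e^(−2αu²) du = (2j−1)!!/(4α)^j · √(π/(2α)), odd powers integrate to 0; here √(π/(2α)) = 1.2005. Derivatives: χ′ = (ik − 2αu)·χ, χ″ = ((ik − 2αu)² − 2α)·χ; the odd-in-u pieces drop out.
State is unnormalized: ∫|χ|² dx = 1.2005, and ∫χ*·(−ħ²/2m · χ'') dx = 0.10333, so ⟨T⟩ = 0.10333 / 1.2005.
⟨T⟩ = 0.086077.

0.0861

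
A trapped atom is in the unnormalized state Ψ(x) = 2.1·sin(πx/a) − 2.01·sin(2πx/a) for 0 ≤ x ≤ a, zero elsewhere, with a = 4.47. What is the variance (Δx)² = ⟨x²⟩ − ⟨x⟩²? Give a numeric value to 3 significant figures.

0.369

Compute ⟨x⟩ and ⟨x²⟩ separately, then (Δx)² = ⟨x²⟩ − ⟨x⟩².
On 0 ≤ x ≤ a (j ≠ l): ∫sin²(jπx/a) dx = a/2, ∫sin(jπx/a)·sin(lπx/a) dx = 0; diagonal moments ∫x·sin²(jπx/a) dx = a²/4, ∫x²·sin²(jπx/a) dx = a³·(1/6 − 1/(4j²π²)); cross terms ∫x·sin(jπx/a)·sin(lπx/a) dx = 0 for j + l even and −4jla²/(π²(j² − l²)²) for j + l odd, ∫x²·sin(jπx/a)·sin(lπx/a) dx = (−1)^(j+l)·4jla³/(π²(j² − l²)²); higher powers the same way via product-to-sum and parts.
Normalization: ∫|Ψ|² dx = 18.886.
⟨x⟩ = 3.0394 and ⟨x²⟩ = 9.6067.
(Δx)² = 9.6067 − (3.0394)² = 0.36876.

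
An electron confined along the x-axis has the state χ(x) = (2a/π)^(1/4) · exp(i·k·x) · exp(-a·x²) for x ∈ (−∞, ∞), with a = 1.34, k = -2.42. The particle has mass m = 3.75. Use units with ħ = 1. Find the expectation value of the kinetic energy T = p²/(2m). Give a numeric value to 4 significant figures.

T = −(ħ²/2m) d²/dx², so ⟨T⟩ = −(ħ²/2m) ∫ χ*·χ'' dx; with m = 3.75.
Gaussian moments: ∫x^(2j)·e^(−2ax²) dx = (2j−1)!!/(4a)^j · √(π/(2a)), odd powers integrate to 0; here √(π/(2a)) = 1.0827. Derivatives: χ′ = (ik − 2ax)·χ, χ″ = ((ik − 2ax)² − 2a)·χ; the odd-in-x pieces drop out.
⟨T⟩ = 0.95952.

0.9595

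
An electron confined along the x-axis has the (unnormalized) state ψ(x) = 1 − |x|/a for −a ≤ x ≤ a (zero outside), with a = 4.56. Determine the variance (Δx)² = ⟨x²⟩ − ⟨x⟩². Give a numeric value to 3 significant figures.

2.08

Compute ⟨x⟩ and ⟨x²⟩ separately, then (Δx)² = ⟨x²⟩ − ⟨x⟩².
ψ is even, so ∫ over [−a, a] = 2∫₀ᵃ with ψ = 1 − x/a there: ∫₀ᵃ (1 − x/a)² dx = a/3, ∫₀ᵃ x²(1 − x/a)² dx = a³/30, ∫₀ᵃ x⁴(1 − x/a)² dx = a⁵/105.
Normalization: ∫|ψ|² dx = 3.0400.
⟨x⟩ = 0.0000 and ⟨x²⟩ = 2.0794.
(Δx)² = 2.0794 − (0.0000)² = 2.0794.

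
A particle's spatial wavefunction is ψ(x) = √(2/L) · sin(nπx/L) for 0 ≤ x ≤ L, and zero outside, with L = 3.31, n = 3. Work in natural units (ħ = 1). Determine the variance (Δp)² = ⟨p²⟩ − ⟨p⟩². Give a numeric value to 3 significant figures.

8.11

Compute ⟨p⟩ and ⟨p²⟩ separately; (Δp)² = ⟨p²⟩ − ⟨p⟩².
d/dx sin(nπx/L) = (nπ/L)·cos(nπx/L) and d²/dx² sin(nπx/L) = −(nπ/L)²·sin(nπx/L); on 0 ≤ x ≤ L, ∫sin²(nπx/L) dx = L/2 and ∫sin(nπx/L)·cos(nπx/L) dx = 0.
⟨p⟩ = 0.0000 and ⟨p²⟩ = 8.1075.
(Δp)² = 8.1075 − (0.0000)² = 8.1075.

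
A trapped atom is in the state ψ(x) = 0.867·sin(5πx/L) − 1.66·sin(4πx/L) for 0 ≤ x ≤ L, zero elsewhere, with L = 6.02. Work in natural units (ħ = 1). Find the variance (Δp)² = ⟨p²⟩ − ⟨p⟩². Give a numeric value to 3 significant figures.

Compute ⟨p⟩ and ⟨p²⟩ separately; (Δp)² = ⟨p²⟩ − ⟨p⟩².
d²/dx² sin(jπx/L) = −(jπ/L)²·sin(jπx/L); on 0 ≤ x ≤ L, ∫sin²(jπx/L) dx = L/2 and ∫sin(jπx/L)·sin(lπx/L) dx = 0 for j ≠ l, so only diagonal terms survive in ∫|ψ|² and ∫ψ·ψ″; ∫ψ·ψ′ dx = [ψ²/2] between the walls = 0.
Normalization: ∫|ψ|² dx = 10.557.
⟨p⟩ = 0.0000 and ⟨p²⟩ = 4.8827.
(Δp)² = 4.8827 − (0.0000)² = 4.8827.

4.88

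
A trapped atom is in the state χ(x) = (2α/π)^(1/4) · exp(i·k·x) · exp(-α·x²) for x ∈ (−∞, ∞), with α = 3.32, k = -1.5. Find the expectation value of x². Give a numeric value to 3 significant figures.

0.0753

⟨x²⟩ = ∫ x²·|χ|² dx (integrals over the domain).
Gaussian moments: ∫x^(2j)·e^(−2αx²) dx = (2j−1)!!/(4α)^j · √(π/(2α)), odd powers integrate to 0; here √(π/(2α)) = 0.68785.
⟨x²⟩ = 0.075301.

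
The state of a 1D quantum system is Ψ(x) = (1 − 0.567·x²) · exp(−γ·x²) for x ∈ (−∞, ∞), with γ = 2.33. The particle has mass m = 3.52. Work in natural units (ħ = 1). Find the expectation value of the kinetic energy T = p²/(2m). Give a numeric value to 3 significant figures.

T = −(ħ²/2m) d²/dx², so ⟨T⟩ = −(ħ²/2m) ∫ Ψ*·Ψ'' dx / ∫|Ψ|² dx; with m = 3.52.
Expand each integrand as polynomial × e^(−2γx²) and use ∫x^(2j)·e^(−2γx²) dx = (2j−1)!!/(4γ)^j · √(π/(2γ)), odd powers → 0; here √(π/(2γ)) = 0.82107. Differentiate with the product rule, d/dx e^(−γx²) = −2γx·e^(−γx²).
State is unnormalized: ∫|Ψ|² dx = 0.73029, and ∫Ψ*·(−ħ²/2m · Ψ'') dx = 0.31185, so ⟨T⟩ = 0.31185 / 0.73029.
⟨T⟩ = 0.42703.

0.427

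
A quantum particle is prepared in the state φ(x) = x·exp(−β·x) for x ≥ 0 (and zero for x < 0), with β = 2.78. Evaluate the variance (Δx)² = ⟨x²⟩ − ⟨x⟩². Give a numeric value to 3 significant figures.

0.0970

Compute ⟨x⟩ and ⟨x²⟩ separately, then (Δx)² = ⟨x²⟩ − ⟨x⟩².
Every integrand reduces to terms xʲ·e^(−2βx) on [0, ∞); use ∫₀^∞ xʲ·e^(−2βx) dx = j!/(2β)^(j+1).
Normalization: ∫|φ|² dx = 0.011636.
⟨x⟩ = 0.53957 and ⟨x²⟩ = 0.38818.
(Δx)² = 0.38818 − (0.53957)² = 0.097045.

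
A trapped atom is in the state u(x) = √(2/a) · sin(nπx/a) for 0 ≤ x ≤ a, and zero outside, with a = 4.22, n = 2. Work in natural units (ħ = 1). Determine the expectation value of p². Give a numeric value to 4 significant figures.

2.217

p² u = −ħ² d²u/dx²; ⟨p²⟩ = −ħ² ∫ u*·u'' dx.
d/dx sin(nπx/a) = (nπ/a)·cos(nπx/a) and d²/dx² sin(nπx/a) = −(nπ/a)²·sin(nπx/a); on 0 ≤ x ≤ a, ∫sin²(nπx/a) dx = a/2 and ∫sin(nπx/a)·cos(nπx/a) dx = 0.
⟨p²⟩ = 2.2168.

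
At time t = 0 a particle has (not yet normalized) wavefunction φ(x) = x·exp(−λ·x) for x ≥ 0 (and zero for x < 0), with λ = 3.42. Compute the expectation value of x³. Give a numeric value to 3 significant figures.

0.187

⟨x³⟩ = ∫ x³·|φ|² dx / ∫|φ|² dx (integrals over the domain).
Every integrand reduces to terms xʲ·e^(−2λx) on [0, ∞); use ∫₀^∞ xʲ·e^(−2λx) dx = j!/(2λ)^(j+1).
State is unnormalized: ∫|φ|² dx = 0.0062497, and ∫φ*·x³·φ dx = 0.0011718, so ⟨x³⟩ = 0.0011718 / 0.0062497.
⟨x³⟩ = 0.18749.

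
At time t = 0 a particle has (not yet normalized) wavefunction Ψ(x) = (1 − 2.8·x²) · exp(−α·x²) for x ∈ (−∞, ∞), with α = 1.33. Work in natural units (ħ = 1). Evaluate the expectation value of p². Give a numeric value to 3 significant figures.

p² Ψ = −ħ² d²Ψ/dx²; ⟨p²⟩ = −ħ² ∫ Ψ*·Ψ'' dx / ∫|Ψ|² dx.
Expand each integrand as polynomial × e^(−2αx²) and use ∫x^(2j)·e^(−2αx²) dx = (2j−1)!!/(4α)^j · √(π/(2α)), odd powers → 0; here √(π/(2α)) = 1.0868. Differentiate with the product rule, d/dx e^(−αx²) = −2αx·e^(−αx²).
State is unnormalized: ∫|Ψ|² dx = 0.84593, and ∫Ψ*·(−ħ² Ψ'') dx = 5.7696, so ⟨p²⟩ = 5.7696 / 0.84593.
⟨p²⟩ = 6.8204.

6.82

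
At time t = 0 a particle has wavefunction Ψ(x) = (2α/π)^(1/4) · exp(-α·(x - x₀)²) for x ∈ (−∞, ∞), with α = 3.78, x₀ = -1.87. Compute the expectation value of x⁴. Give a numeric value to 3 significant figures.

⟨x⁴⟩ = ∫ x⁴·|Ψ|² dx (integrals over the domain).
Gaussian moments (u = x − x₀): ∫u^(2j)·e^(−2αu²) du = (2j−1)!!/(4α)^j · √(π/(2α)), odd powers integrate to 0; here √(π/(2α)) = 0.64464.
⟨x⁴⟩ = 13.629.

13.6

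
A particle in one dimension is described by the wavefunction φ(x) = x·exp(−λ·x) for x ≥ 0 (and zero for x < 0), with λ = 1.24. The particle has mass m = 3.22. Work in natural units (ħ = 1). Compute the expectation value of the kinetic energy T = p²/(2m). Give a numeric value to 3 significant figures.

T = −(ħ²/2m) d²/dx², so ⟨T⟩ = −(ħ²/2m) ∫ φ*·φ'' dx / ∫|φ|² dx; with m = 3.22.
Differentiate x·exp(−λ·x) with the product rule; every integrand then reduces to terms xʲ·e^(−2λx) on [0, ∞), with ∫₀^∞ xʲ·e^(−2λx) dx = j!/(2λ)^(j+1).
State is unnormalized: ∫|φ|² dx = 0.13112, and ∫φ*·(−ħ²/2m · φ'') dx = 0.031306, so ⟨T⟩ = 0.031306 / 0.13112.
⟨T⟩ = 0.23876.

0.239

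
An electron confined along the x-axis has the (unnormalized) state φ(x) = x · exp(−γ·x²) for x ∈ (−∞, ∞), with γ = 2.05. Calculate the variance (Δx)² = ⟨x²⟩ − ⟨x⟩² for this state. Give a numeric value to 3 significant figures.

0.366

Compute ⟨x⟩ and ⟨x²⟩ separately, then (Δx)² = ⟨x²⟩ − ⟨x⟩².
Expand each integrand as polynomial × e^(−2γx²) and use ∫x^(2j)·e^(−2γx²) dx = (2j−1)!!/(4γ)^j · √(π/(2γ)), odd powers → 0; here √(π/(2γ)) = 0.87535.
Normalization: ∫|φ|² dx = 0.10675.
⟨x⟩ = 0.0000 and ⟨x²⟩ = 0.36585.
(Δx)² = 0.36585 − (0.0000)² = 0.36585.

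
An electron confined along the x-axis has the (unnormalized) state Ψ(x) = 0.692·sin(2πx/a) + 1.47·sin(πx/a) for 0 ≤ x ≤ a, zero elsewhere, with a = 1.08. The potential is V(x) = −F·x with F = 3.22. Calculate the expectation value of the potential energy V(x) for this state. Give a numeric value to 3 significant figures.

-1.26

⟨V⟩ = ∫ V(x)·|Ψ|² dx / ∫|Ψ|² dx.
On 0 ≤ x ≤ a (j ≠ l): ∫sin²(jπx/a) dx = a/2, ∫sin(jπx/a)·sin(lπx/a) dx = 0; diagonal moments ∫x·sin²(jπx/a) dx = a²/4, ∫x²·sin²(jπx/a) dx = a³·(1/6 − 1/(4j²π²)); cross terms ∫x·sin(jπx/a)·sin(lπx/a) dx = 0 for j + l even and −4jla²/(π²(j² − l²)²) for j + l odd, ∫x²·sin(jπx/a)·sin(lπx/a) dx = (−1)^(j+l)·4jla³/(π²(j² − l²)²); higher powers the same way via product-to-sum and parts.
State is unnormalized: ∫|Ψ|² dx = 1.4255, and ∫Ψ*·V(x)·Ψ dx = -1.7904, so ⟨V⟩ = -1.7904 / 1.4255.
⟨V⟩ = -1.2560.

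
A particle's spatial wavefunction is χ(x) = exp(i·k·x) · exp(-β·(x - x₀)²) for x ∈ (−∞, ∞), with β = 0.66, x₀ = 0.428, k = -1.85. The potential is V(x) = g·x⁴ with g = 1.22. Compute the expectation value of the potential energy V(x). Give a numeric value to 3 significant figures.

1.07

⟨V⟩ = ∫ V(x)·|χ|² dx / ∫|χ|² dx.
Gaussian moments (u = x − x₀): ∫u^(2j)·e^(−2βu²) du = (2j−1)!!/(4β)^j · √(π/(2β)), odd powers integrate to 0; here √(π/(2β)) = 1.5427.
State is unnormalized: ∫|χ|² dx = 1.5427, and ∫χ*·V(x)·χ dx = 1.6569, so ⟨V⟩ = 1.6569 / 1.5427.
⟨V⟩ = 1.0740.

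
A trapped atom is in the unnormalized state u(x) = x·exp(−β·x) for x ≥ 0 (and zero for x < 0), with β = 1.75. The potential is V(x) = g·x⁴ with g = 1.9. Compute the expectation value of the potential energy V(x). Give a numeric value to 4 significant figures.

4.558

⟨V⟩ = ∫ V(x)·|u|² dx / ∫|u|² dx.
Every integrand reduces to terms xʲ·e^(−2βx) on [0, ∞); use ∫₀^∞ xʲ·e^(−2βx) dx = j!/(2β)^(j+1).
State is unnormalized: ∫|u|² dx = 0.046647, and ∫u*·V(x)·u dx = 0.21262, so ⟨V⟩ = 0.21262 / 0.046647.
⟨V⟩ = 4.5581.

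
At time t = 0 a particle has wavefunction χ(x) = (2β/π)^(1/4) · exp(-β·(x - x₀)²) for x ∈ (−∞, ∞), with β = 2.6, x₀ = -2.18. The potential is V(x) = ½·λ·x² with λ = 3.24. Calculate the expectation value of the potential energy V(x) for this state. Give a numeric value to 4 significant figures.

7.855

⟨V⟩ = ∫ V(x)·|χ|² dx.
Gaussian moments (u = x − x₀): ∫u^(2j)·e^(−2βu²) du = (2j−1)!!/(4β)^j · √(π/(2β)), odd powers integrate to 0; here √(π/(2β)) = 0.77727.
⟨V⟩ = 7.8547.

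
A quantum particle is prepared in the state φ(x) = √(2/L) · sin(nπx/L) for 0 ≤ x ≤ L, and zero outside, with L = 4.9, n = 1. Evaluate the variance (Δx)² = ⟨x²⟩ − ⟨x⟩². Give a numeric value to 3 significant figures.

Compute ⟨x⟩ and ⟨x²⟩ separately, then (Δx)² = ⟨x²⟩ − ⟨x⟩².
With sin²θ = (1 − cos2θ)/2 on 0 ≤ x ≤ L: ∫sin²(nπx/L) dx = L/2, ∫x·sin²(nπx/L) dx = L²/4, ∫x²·sin²(nπx/L) dx = L³·(1/6 − 1/(4n²π²)); higher powers xᵏ the same way, integrating xᵏ·cos(2nπx/L) by parts.
⟨x⟩ = 2.4500 and ⟨x²⟩ = 6.7870.
(Δx)² = 6.7870 − (2.4500)² = 0.78447.

0.784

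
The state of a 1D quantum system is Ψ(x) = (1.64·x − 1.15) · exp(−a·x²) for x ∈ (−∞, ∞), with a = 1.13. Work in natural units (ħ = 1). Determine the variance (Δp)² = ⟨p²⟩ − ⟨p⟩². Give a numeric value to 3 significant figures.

Compute ⟨p⟩ and ⟨p²⟩ separately; (Δp)² = ⟨p²⟩ − ⟨p⟩².
Expand each integrand as polynomial × e^(−2ax²) and use ∫x^(2j)·e^(−2ax²) dx = (2j−1)!!/(4a)^j · √(π/(2a)), odd powers → 0; here √(π/(2a)) = 1.1790. Differentiate with the product rule, d/dx e^(−ax²) = −2ax·e^(−ax²).
Normalization: ∫|Ψ|² dx = 2.2608.
⟨p⟩ = 0.0000 and ⟨p²⟩ = 1.8313.
(Δp)² = 1.8313 − (0.0000)² = 1.8313.

1.83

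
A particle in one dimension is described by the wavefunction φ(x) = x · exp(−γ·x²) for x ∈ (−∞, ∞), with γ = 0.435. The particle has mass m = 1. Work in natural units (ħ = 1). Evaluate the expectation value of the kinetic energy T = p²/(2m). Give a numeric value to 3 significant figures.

0.653

T = −(ħ²/2m) d²/dx², so ⟨T⟩ = −(ħ²/2m) ∫ φ*·φ'' dx / ∫|φ|² dx; with m = 1.
Expand each integrand as polynomial × e^(−2γx²) and use ∫x^(2j)·e^(−2γx²) dx = (2j−1)!!/(4γ)^j · √(π/(2γ)), odd powers → 0; here √(π/(2γ)) = 1.9003. Differentiate with the product rule, d/dx e^(−γx²) = −2γx·e^(−γx²).
State is unnormalized: ∫|φ|² dx = 1.0921, and ∫φ*·(−ħ²/2m · φ'') dx = 0.71260, so ⟨T⟩ = 0.71260 / 1.0921.
⟨T⟩ = 0.65250.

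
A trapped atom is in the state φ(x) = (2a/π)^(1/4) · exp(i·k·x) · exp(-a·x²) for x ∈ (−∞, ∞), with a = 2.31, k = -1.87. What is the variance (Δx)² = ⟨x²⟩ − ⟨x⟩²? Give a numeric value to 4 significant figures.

Compute ⟨x⟩ and ⟨x²⟩ separately, then (Δx)² = ⟨x²⟩ − ⟨x⟩².
Gaussian moments: ∫x^(2j)·e^(−2ax²) dx = (2j−1)!!/(4a)^j · √(π/(2a)), odd powers integrate to 0; here √(π/(2a)) = 0.82462.
⟨x⟩ = 0.0000 and ⟨x²⟩ = 0.10823.
(Δx)² = 0.10823 − (0.0000)² = 0.10823.

0.1082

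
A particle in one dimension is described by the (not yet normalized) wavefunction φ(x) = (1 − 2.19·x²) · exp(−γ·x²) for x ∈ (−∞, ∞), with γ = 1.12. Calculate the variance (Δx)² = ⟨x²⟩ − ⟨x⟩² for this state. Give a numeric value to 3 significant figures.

0.499

Compute ⟨x⟩ and ⟨x²⟩ separately, then (Δx)² = ⟨x²⟩ − ⟨x⟩².
Expand each integrand as polynomial × e^(−2γx²) and use ∫x^(2j)·e^(−2γx²) dx = (2j−1)!!/(4γ)^j · √(π/(2γ)), odd powers → 0; here √(π/(2γ)) = 1.1843.
Normalization: ∫|φ|² dx = 0.87543.
⟨x⟩ = 0.0000 and ⟨x²⟩ = 0.49867.
(Δx)² = 0.49867 − (0.0000)² = 0.49867.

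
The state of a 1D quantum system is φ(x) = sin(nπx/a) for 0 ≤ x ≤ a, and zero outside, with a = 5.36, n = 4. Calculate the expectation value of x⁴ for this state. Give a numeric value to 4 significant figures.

⟨x⁴⟩ = ∫ x⁴·|φ|² dx / ∫|φ|² dx (integrals over the domain).
With sin²θ = (1 − cos2θ)/2 on 0 ≤ x ≤ a: ∫sin²(nπx/a) dx = a/2, ∫x·sin²(nπx/a) dx = a²/4, ∫x²·sin²(nπx/a) dx = a³·(1/6 − 1/(4n²π²)); higher powers xᵏ the same way, integrating xᵏ·cos(2nπx/a) by parts.
State is unnormalized: ∫|φ|² dx = 2.6800, and ∫φ*·x⁴·φ dx = 428.53, so ⟨x⁴⟩ = 428.53 / 2.6800.
⟨x⁴⟩ = 159.90.

159.9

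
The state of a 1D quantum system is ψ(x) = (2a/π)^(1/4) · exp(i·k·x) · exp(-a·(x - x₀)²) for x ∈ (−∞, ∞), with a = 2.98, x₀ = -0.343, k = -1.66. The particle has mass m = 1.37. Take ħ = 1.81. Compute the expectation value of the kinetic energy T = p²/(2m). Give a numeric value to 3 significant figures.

6.86

T = −(ħ²/2m) d²/dx², so ⟨T⟩ = −(ħ²/2m) ∫ ψ*·ψ'' dx; with m = 1.37.
Gaussian moments (u = x − x₀): ∫u^(2j)·e^(−2au²) du = (2j−1)!!/(4a)^j · √(π/(2a)), odd powers integrate to 0; here √(π/(2a)) = 0.72603. Derivatives: ψ′ = (ik − 2au)·ψ, ψ″ = ((ik − 2au)² − 2a)·ψ; the odd-in-u pieces drop out.
⟨T⟩ = 6.8578.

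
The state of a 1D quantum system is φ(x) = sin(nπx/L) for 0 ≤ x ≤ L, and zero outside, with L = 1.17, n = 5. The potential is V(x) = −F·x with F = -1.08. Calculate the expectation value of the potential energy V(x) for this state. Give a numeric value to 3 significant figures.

0.632

⟨V⟩ = ∫ V(x)·|φ|² dx / ∫|φ|² dx.
With sin²θ = (1 − cos2θ)/2 on 0 ≤ x ≤ L: ∫sin²(nπx/L) dx = L/2, ∫x·sin²(nπx/L) dx = L²/4, ∫x²·sin²(nπx/L) dx = L³·(1/6 − 1/(4n²π²)); higher powers xᵏ the same way, integrating xᵏ·cos(2nπx/L) by parts.
State is unnormalized: ∫|φ|² dx = 0.58500, and ∫φ*·V(x)·φ dx = 0.36960, so ⟨V⟩ = 0.36960 / 0.58500.
⟨V⟩ = 0.63180.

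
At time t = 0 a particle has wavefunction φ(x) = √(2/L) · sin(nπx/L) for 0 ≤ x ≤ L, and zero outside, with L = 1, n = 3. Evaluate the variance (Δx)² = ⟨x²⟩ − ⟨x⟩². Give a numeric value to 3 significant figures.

0.0777

Compute ⟨x⟩ and ⟨x²⟩ separately, then (Δx)² = ⟨x²⟩ − ⟨x⟩².
With sin²θ = (1 − cos2θ)/2 on 0 ≤ x ≤ L: ∫sin²(nπx/L) dx = L/2, ∫x·sin²(nπx/L) dx = L²/4, ∫x²·sin²(nπx/L) dx = L³·(1/6 − 1/(4n²π²)); higher powers xᵏ the same way, integrating xᵏ·cos(2nπx/L) by parts.
⟨x⟩ = 0.50000 and ⟨x²⟩ = 0.32770.
(Δx)² = 0.32770 − (0.50000)² = 0.077704.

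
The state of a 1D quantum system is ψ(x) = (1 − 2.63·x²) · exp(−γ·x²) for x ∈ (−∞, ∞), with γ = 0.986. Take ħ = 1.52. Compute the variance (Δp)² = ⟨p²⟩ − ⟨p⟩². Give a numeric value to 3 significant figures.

12.4

Compute ⟨p⟩ and ⟨p²⟩ separately; (Δp)² = ⟨p²⟩ − ⟨p⟩².
Expand each integrand as polynomial × e^(−2γx²) and use ∫x^(2j)·e^(−2γx²) dx = (2j−1)!!/(4γ)^j · √(π/(2γ)), odd powers → 0; here √(π/(2γ)) = 1.2622. Differentiate with the product rule, d/dx e^(−γx²) = −2γx·e^(−γx²).
Normalization: ∫|ψ|² dx = 1.2626.
⟨p⟩ = 0.0000 and ⟨p²⟩ = 12.403.
(Δp)² = 12.403 − (0.0000)² = 12.403.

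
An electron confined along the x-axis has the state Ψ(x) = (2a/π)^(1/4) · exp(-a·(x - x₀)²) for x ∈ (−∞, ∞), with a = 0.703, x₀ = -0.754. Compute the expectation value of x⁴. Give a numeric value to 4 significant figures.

1.916

⟨x⁴⟩ = ∫ x⁴·|Ψ|² dx (integrals over the domain).
Gaussian moments (u = x − x₀): ∫u^(2j)·e^(−2au²) du = (2j−1)!!/(4a)^j · √(π/(2a)), odd powers integrate to 0; here √(π/(2a)) = 1.4948.
⟨x⁴⟩ = 1.9157.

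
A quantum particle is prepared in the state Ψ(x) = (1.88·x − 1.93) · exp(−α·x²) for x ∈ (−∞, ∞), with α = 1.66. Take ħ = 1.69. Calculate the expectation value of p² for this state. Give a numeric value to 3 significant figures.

5.93

p² Ψ = −ħ² d²Ψ/dx²; ⟨p²⟩ = −ħ² ∫ Ψ*·Ψ'' dx / ∫|Ψ|² dx.
Expand each integrand as polynomial × e^(−2αx²) and use ∫x^(2j)·e^(−2αx²) dx = (2j−1)!!/(4α)^j · √(π/(2α)), odd powers → 0; here √(π/(2α)) = 0.97276. Differentiate with the product rule, d/dx e^(−αx²) = −2αx·e^(−αx²).
State is unnormalized: ∫|Ψ|² dx = 4.1412, and ∫Ψ*·(−ħ² Ψ'') dx = 24.544, so ⟨p²⟩ = 24.544 / 4.1412.
⟨p²⟩ = 5.9267.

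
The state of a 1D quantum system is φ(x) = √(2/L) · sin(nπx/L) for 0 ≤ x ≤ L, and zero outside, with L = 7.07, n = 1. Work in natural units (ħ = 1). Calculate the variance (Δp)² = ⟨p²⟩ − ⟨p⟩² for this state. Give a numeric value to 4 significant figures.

Compute ⟨p⟩ and ⟨p²⟩ separately; (Δp)² = ⟨p²⟩ − ⟨p⟩².
d/dx sin(nπx/L) = (nπ/L)·cos(nπx/L) and d²/dx² sin(nπx/L) = −(nπ/L)²·sin(nπx/L); on 0 ≤ x ≤ L, ∫sin²(nπx/L) dx = L/2 and ∫sin(nπx/L)·cos(nπx/L) dx = 0.
⟨p⟩ = 0.0000 and ⟨p²⟩ = 0.19745.
(Δp)² = 0.19745 − (0.0000)² = 0.19745.

0.1975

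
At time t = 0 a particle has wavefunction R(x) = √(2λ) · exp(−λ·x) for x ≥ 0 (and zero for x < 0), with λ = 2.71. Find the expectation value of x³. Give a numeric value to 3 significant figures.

⟨x³⟩ = ∫ x³·|R|² dx (integrals over the domain).
Every integrand reduces to terms xʲ·e^(−2λx) on [0, ∞); use ∫₀^∞ xʲ·e^(−2λx) dx = j!/(2λ)^(j+1).
⟨x³⟩ = 0.037684.

0.0377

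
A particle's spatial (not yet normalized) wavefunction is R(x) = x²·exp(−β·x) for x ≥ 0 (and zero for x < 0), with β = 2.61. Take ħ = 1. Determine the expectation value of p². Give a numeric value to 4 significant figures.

p² R = −ħ² d²R/dx²; ⟨p²⟩ = −ħ² ∫ R*·R'' dx / ∫|R|² dx.
Differentiate x²·exp(−β·x) with the product rule; every integrand then reduces to terms xʲ·e^(−2βx) on [0, ∞), with ∫₀^∞ xʲ·e^(−2βx) dx = j!/(2β)^(j+1).
State is unnormalized: ∫|R|² dx = 0.0061924, and ∫R*·(−ħ² R'') dx = 0.014061, so ⟨p²⟩ = 0.014061 / 0.0061924.
⟨p²⟩ = 2.2707.

2.271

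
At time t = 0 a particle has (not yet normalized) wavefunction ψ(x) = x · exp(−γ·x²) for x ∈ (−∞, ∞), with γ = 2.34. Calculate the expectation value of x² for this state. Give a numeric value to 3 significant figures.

⟨x²⟩ = ∫ x²·|ψ|² dx / ∫|ψ|² dx (integrals over the domain).
Expand each integrand as polynomial × e^(−2γx²) and use ∫x^(2j)·e^(−2γx²) dx = (2j−1)!!/(4γ)^j · √(π/(2γ)), odd powers → 0; here √(π/(2γ)) = 0.81932.
State is unnormalized: ∫|ψ|² dx = 0.087534, and ∫ψ*·x²·ψ dx = 0.028056, so ⟨x²⟩ = 0.028056 / 0.087534.
⟨x²⟩ = 0.32051.

0.321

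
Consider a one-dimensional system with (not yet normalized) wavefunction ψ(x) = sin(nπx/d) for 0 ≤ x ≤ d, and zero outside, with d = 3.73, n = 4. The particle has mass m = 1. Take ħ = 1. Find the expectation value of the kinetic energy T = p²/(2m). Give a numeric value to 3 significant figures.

5.68

T = −(ħ²/2m) d²/dx², so ⟨T⟩ = −(ħ²/2m) ∫ ψ*·ψ'' dx / ∫|ψ|² dx; with m = 1.
d/dx sin(nπx/d) = (nπ/d)·cos(nπx/d) and d²/dx² sin(nπx/d) = −(nπ/d)²·sin(nπx/d); on 0 ≤ x ≤ d, ∫sin²(nπx/d) dx = d/2 and ∫sin(nπx/d)·cos(nπx/d) dx = 0.
State is unnormalized: ∫|ψ|² dx = 1.8650, and ∫ψ*·(−ħ²/2m · ψ'') dx = 10.584, so ⟨T⟩ = 10.584 / 1.8650.
⟨T⟩ = 5.6751.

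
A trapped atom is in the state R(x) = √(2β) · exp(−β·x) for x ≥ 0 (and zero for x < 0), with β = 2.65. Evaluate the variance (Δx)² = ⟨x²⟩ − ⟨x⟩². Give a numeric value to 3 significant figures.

0.0356

Compute ⟨x⟩ and ⟨x²⟩ separately, then (Δx)² = ⟨x²⟩ − ⟨x⟩².
Every integrand reduces to terms xʲ·e^(−2βx) on [0, ∞); use ∫₀^∞ xʲ·e^(−2βx) dx = j!/(2β)^(j+1).
⟨x⟩ = 0.18868 and ⟨x²⟩ = 0.071200.
(Δx)² = 0.071200 − (0.18868)² = 0.035600.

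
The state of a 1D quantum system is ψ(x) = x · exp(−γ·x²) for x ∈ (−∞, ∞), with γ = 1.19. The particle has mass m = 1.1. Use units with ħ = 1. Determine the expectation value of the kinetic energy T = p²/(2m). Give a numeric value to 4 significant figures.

T = −(ħ²/2m) d²/dx², so ⟨T⟩ = −(ħ²/2m) ∫ ψ*·ψ'' dx / ∫|ψ|² dx; with m = 1.1.
Expand each integrand as polynomial × e^(−2γx²) and use ∫x^(2j)·e^(−2γx²) dx = (2j−1)!!/(4γ)^j · √(π/(2γ)), odd powers → 0; here √(π/(2γ)) = 1.1489. Differentiate with the product rule, d/dx e^(−γx²) = −2γx·e^(−γx²).
State is unnormalized: ∫|ψ|² dx = 0.24137, and ∫ψ*·(−ħ²/2m · ψ'') dx = 0.39167, so ⟨T⟩ = 0.39167 / 0.24137.
⟨T⟩ = 1.6227.

1.623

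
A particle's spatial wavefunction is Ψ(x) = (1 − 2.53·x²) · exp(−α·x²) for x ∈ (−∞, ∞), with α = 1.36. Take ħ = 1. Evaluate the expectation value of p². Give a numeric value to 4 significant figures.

p² Ψ = −ħ² d²Ψ/dx²; ⟨p²⟩ = −ħ² ∫ Ψ*·Ψ'' dx / ∫|Ψ|² dx.
Expand each integrand as polynomial × e^(−2αx²) and use ∫x^(2j)·e^(−2αx²) dx = (2j−1)!!/(4α)^j · √(π/(2α)), odd powers → 0; here √(π/(2α)) = 1.0747. Differentiate with the product rule, d/dx e^(−αx²) = −2αx·e^(−αx²).
State is unnormalized: ∫|Ψ|² dx = 0.77243, and ∫Ψ*·(−ħ² Ψ'') dx = 5.0341, so ⟨p²⟩ = 5.0341 / 0.77243.
⟨p²⟩ = 6.5172.

6.517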